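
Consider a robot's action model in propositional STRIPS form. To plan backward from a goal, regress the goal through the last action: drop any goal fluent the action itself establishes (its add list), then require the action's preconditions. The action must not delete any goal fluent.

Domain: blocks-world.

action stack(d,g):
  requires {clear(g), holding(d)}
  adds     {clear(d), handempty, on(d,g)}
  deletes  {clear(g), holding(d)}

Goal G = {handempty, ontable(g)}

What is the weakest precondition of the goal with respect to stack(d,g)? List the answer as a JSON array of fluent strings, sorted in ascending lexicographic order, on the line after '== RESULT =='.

Compute (G \ add) ∪ pre:
  G ∩ del = {}  (empty — regression defined)
  G \ add = {handempty, ontable(g)} \ {clear(d), handempty, on(d,g)} = {ontable(g)}
  ∪ pre   = {ontable(g)} ∪ {clear(g), holding(d)}
          = {clear(g), holding(d), ontable(g)}

== RESULT ==
["clear(g)", "holding(d)", "ontable(g)"]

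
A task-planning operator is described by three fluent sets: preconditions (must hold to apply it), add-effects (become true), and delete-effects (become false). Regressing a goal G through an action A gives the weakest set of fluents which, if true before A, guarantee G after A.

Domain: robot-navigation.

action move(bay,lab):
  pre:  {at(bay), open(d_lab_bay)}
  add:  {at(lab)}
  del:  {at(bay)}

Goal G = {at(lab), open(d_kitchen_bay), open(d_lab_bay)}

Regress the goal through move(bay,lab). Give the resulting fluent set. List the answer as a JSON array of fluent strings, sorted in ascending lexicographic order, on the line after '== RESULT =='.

Regress:
  G ∩ del = {}  (empty — regression defined)
  G \ add = {at(lab), open(d_kitchen_bay), open(d_lab_bay)} \ {at(lab)} = {open(d_kitchen_bay), open(d_lab_bay)}
  ∪ pre   = {open(d_kitchen_bay), open(d_lab_bay)} ∪ {at(bay), open(d_lab_bay)}
          = {at(bay), open(d_kitchen_bay), open(d_lab_bay)}

== RESULT ==
["at(bay)", "open(d_kitchen_bay)", "open(d_lab_bay)"]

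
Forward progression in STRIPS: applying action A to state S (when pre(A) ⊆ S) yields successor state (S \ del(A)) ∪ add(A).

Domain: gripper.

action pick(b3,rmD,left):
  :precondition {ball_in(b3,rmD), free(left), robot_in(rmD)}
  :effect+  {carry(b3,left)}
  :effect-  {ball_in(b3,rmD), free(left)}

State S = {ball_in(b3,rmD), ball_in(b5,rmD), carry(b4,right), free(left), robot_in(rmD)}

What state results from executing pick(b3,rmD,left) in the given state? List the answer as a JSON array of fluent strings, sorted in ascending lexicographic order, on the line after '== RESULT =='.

Progress:
  pre ⊆ S: {ball_in(b3,rmD), free(left), robot_in(rmD)} ⊆ S  — applicable
  S \ del = {ball_in(b5,rmD), carry(b4,right), robot_in(rmD)}
  ∪ add   = {ball_in(b5,rmD), carry(b3,left), carry(b4,right), robot_in(rmD)}

== RESULT ==
["ball_in(b5,rmD)", "carry(b3,left)", "carry(b4,right)", "robot_in(rmD)"]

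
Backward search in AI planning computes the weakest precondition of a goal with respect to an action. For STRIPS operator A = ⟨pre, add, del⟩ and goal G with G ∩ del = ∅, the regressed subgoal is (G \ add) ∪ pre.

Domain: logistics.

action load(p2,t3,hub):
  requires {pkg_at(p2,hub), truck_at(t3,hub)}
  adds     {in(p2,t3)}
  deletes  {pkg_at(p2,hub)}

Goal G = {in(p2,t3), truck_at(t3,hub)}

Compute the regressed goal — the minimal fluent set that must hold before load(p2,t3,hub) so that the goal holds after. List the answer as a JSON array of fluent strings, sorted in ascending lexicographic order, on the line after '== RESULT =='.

Compute (G \ add) ∪ pre:
  G ∩ del = {}  (empty — regression defined)
  G \ add = {in(p2,t3), truck_at(t3,hub)} \ {in(p2,t3)} = {truck_at(t3,hub)}
  ∪ pre   = {truck_at(t3,hub)} ∪ {pkg_at(p2,hub), truck_at(t3,hub)}
          = {pkg_at(p2,hub), truck_at(t3,hub)}

== RESULT ==
["pkg_at(p2,hub)", "truck_at(t3,hub)"]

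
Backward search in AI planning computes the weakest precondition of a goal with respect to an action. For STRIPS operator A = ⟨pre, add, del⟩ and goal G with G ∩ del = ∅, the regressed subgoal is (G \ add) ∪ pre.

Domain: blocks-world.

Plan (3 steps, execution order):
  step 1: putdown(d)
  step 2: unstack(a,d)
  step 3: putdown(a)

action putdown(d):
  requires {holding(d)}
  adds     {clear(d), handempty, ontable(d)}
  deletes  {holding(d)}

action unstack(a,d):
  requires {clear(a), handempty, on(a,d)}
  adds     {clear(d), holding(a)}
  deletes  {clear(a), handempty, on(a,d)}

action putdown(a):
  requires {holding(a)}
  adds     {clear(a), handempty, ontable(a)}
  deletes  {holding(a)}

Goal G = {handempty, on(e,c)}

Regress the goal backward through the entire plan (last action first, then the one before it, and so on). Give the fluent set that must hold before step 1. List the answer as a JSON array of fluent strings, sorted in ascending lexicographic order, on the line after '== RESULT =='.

Work backward from the goal:
  through step 3 (putdown(a)): drop {handempty}, keep {on(e,c)}, require {holding(a)}
    → {holding(a), on(e,c)}
  through step 2 (unstack(a,d)): drop {holding(a)}, keep {on(e,c)}, require {clear(a), handempty, on(a,d)}
    → {clear(a), handempty, on(a,d), on(e,c)}
  through step 1 (putdown(d)): drop {handempty}, keep {clear(a), on(a,d), on(e,c)}, require {holding(d)}
    → {clear(a), holding(d), on(a,d), on(e,c)}

== RESULT ==
["clear(a)", "holding(d)", "on(a,d)", "on(e,c)"]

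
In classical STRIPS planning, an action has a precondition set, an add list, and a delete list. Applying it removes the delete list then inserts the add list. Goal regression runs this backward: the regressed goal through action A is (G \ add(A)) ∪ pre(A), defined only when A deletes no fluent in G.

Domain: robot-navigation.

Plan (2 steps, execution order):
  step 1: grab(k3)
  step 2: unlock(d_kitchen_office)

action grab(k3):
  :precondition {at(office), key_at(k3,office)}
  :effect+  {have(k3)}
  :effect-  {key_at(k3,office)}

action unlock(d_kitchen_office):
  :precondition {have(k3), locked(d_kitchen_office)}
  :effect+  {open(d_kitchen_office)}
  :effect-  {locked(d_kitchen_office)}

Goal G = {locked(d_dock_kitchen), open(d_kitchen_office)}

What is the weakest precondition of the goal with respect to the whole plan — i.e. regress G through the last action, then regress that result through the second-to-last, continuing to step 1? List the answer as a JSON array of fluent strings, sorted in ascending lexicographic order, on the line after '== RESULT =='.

Regress step by step:
  through step 2 (unlock(d_kitchen_office)): drop {open(d_kitchen_office)}, keep {locked(d_dock_kitchen)}, require {have(k3), locked(d_kitchen_office)}
    → {have(k3), locked(d_dock_kitchen), locked(d_kitchen_office)}
  through step 1 (grab(k3)): drop {have(k3)}, keep {locked(d_dock_kitchen), locked(d_kitchen_office)}, require {at(office), key_at(k3,office)}
    → {at(office), key_at(k3,office), locked(d_dock_kitchen), locked(d_kitchen_office)}

== RESULT ==
["at(office)", "key_at(k3,office)", "locked(d_dock_kitchen)", "locked(d_kitchen_office)"]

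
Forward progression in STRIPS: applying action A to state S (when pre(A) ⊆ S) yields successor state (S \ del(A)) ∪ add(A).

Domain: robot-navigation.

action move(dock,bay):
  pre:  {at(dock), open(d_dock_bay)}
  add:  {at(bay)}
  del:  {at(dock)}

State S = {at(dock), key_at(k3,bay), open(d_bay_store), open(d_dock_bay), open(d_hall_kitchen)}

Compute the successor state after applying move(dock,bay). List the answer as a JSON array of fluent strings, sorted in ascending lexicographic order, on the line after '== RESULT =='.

Compute (S \ del) ∪ add:
  pre ⊆ S: {at(dock), open(d_dock_bay)} ⊆ S  — applicable
  S \ del = {key_at(k3,bay), open(d_bay_store), open(d_dock_bay), open(d_hall_kitchen)}
  ∪ add   = {at(bay), key_at(k3,bay), open(d_bay_store), open(d_dock_bay), open(d_hall_kitchen)}

== RESULT ==
["at(bay)", "key_at(k3,bay)", "open(d_bay_store)", "open(d_dock_bay)", "open(d_hall_kitchen)"]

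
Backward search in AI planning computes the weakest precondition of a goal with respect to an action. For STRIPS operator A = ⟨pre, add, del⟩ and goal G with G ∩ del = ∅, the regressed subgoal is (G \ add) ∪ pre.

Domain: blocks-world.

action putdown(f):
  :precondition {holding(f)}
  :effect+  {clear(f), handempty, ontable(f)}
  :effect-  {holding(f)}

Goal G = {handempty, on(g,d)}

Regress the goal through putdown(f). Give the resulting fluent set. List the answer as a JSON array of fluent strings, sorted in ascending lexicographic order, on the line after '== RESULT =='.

Regress:
  G ∩ del = {}  (empty — regression defined)
  G \ add = {handempty, on(g,d)} \ {clear(f), handempty, ontable(f)} = {on(g,d)}
  ∪ pre   = {on(g,d)} ∪ {holding(f)}
          = {holding(f), on(g,d)}

== RESULT ==
["holding(f)", "on(g,d)"]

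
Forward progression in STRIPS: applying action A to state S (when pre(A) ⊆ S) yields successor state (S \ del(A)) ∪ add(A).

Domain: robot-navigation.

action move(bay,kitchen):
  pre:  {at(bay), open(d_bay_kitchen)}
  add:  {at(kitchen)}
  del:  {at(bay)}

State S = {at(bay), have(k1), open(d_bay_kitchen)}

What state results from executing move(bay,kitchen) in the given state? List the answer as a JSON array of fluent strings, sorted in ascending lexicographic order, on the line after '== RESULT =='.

Progress:
  pre ⊆ S: {at(bay), open(d_bay_kitchen)} ⊆ S  — applicable
  S \ del = {have(k1), open(d_bay_kitchen)}
  ∪ add   = {at(kitchen), have(k1), open(d_bay_kitchen)}

== RESULT ==
["at(kitchen)", "have(k1)", "open(d_bay_kitchen)"]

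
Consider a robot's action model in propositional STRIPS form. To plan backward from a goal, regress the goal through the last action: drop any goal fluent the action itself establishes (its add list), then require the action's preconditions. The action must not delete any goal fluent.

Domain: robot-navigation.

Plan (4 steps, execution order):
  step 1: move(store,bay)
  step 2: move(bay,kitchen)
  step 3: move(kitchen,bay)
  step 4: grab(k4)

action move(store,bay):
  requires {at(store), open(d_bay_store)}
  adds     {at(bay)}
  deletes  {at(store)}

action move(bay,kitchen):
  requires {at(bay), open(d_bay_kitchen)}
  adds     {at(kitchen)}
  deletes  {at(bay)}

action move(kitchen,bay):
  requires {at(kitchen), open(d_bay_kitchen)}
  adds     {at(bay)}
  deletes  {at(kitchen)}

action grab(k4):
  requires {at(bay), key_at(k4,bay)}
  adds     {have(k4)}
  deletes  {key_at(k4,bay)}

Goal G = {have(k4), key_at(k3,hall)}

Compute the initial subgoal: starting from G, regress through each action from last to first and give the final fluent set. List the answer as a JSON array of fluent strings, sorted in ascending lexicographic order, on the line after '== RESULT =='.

Regress step by step:
  through step 4 (grab(k4)): drop {have(k4)}, keep {key_at(k3,hall)}, require {at(bay), key_at(k4,bay)}
    → {at(bay), key_at(k3,hall), key_at(k4,bay)}
  through step 3 (move(kitchen,bay)): drop {at(bay)}, keep {key_at(k3,hall), key_at(k4,bay)}, require {at(kitchen), open(d_bay_kitchen)}
    → {at(kitchen), key_at(k3,hall), key_at(k4,bay), open(d_bay_kitchen)}
  through step 2 (move(bay,kitchen)): drop {at(kitchen)}, keep {key_at(k3,hall), key_at(k4,bay), open(d_bay_kitchen)}, require {at(bay), open(d_bay_kitchen)}
    → {at(bay), key_at(k3,hall), key_at(k4,bay), open(d_bay_kitchen)}
  through step 1 (move(store,bay)): drop {at(bay)}, keep {key_at(k3,hall), key_at(k4,bay), open(d_bay_kitchen)}, require {at(store), open(d_bay_store)}
    → {at(store), key_at(k3,hall), key_at(k4,bay), open(d_bay_kitchen), open(d_bay_store)}

== RESULT ==
["at(store)", "key_at(k3,hall)", "key_at(k4,bay)", "open(d_bay_kitchen)", "open(d_bay_store)"]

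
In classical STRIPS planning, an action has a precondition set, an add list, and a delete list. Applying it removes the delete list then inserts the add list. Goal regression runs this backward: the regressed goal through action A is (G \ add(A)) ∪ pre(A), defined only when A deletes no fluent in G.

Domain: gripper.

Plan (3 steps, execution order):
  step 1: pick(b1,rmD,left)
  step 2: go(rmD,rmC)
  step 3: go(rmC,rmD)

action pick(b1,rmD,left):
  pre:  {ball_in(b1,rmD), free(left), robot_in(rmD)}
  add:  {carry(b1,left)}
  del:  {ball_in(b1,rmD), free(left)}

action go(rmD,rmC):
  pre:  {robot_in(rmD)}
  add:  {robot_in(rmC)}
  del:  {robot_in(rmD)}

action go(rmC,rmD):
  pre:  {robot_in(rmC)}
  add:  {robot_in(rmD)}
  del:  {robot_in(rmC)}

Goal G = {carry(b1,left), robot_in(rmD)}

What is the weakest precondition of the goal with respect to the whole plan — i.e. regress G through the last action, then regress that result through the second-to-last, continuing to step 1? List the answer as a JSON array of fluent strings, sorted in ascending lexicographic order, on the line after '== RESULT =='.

Work backward from the goal:
  through step 3 (go(rmC,rmD)): drop {robot_in(rmD)}, keep {carry(b1,left)}, require {robot_in(rmC)}
    → {carry(b1,left), robot_in(rmC)}
  through step 2 (go(rmD,rmC)): drop {robot_in(rmC)}, keep {carry(b1,left)}, require {robot_in(rmD)}
    → {carry(b1,left), robot_in(rmD)}
  through step 1 (pick(b1,rmD,left)): drop {carry(b1,left)}, keep {robot_in(rmD)}, require {ball_in(b1,rmD), free(left), robot_in(rmD)}
    → {ball_in(b1,rmD), free(left), robot_in(rmD)}

== RESULT ==
["ball_in(b1,rmD)", "free(left)", "robot_in(rmD)"]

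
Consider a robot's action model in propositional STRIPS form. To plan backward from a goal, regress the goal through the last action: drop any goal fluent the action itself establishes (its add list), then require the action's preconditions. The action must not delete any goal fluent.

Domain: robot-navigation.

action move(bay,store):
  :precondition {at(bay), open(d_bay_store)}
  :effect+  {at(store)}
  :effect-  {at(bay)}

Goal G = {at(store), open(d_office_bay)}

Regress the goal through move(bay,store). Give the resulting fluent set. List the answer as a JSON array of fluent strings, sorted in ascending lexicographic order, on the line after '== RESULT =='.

Compute (G \ add) ∪ pre:
  G ∩ del = {}  (empty — regression defined)
  G \ add = {at(store), open(d_office_bay)} \ {at(store)} = {open(d_office_bay)}
  ∪ pre   = {open(d_office_bay)} ∪ {at(bay), open(d_bay_store)}
          = {at(bay), open(d_bay_store), open(d_office_bay)}

== RESULT ==
["at(bay)", "open(d_bay_store)", "open(d_office_bay)"]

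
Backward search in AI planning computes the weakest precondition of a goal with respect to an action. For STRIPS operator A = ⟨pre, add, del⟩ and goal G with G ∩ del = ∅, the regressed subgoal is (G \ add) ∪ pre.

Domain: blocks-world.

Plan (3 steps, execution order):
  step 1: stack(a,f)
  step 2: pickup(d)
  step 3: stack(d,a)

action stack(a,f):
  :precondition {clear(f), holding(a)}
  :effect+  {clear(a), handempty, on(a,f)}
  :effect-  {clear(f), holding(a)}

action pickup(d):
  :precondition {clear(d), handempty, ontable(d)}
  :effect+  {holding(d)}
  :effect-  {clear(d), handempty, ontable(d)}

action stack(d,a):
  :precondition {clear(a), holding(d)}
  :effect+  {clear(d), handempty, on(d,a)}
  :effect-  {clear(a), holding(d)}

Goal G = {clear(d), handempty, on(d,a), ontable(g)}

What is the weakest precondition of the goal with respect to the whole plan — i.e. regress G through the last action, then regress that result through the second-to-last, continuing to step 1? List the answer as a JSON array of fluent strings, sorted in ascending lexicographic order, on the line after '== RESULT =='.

Work backward from the goal:
  through step 3 (stack(d,a)): drop {clear(d), handempty, on(d,a)}, keep {ontable(g)}, require {clear(a), holding(d)}
    → {clear(a), holding(d), ontable(g)}
  through step 2 (pickup(d)): drop {holding(d)}, keep {clear(a), ontable(g)}, require {clear(d), handempty, ontable(d)}
    → {clear(a), clear(d), handempty, ontable(d), ontable(g)}
  through step 1 (stack(a,f)): drop {clear(a), handempty}, keep {clear(d), ontable(d), ontable(g)}, require {clear(f), holding(a)}
    → {clear(d), clear(f), holding(a), ontable(d), ontable(g)}

== RESULT ==
["clear(d)", "clear(f)", "holding(a)", "ontable(d)", "ontable(g)"]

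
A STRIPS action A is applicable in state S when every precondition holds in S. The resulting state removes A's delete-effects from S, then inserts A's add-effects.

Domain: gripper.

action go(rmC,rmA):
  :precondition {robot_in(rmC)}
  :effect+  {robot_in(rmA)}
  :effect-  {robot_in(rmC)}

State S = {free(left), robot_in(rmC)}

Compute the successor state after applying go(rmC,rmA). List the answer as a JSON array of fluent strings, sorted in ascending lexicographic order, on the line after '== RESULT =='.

Progress:
  pre ⊆ S: {robot_in(rmC)} ⊆ S  — applicable
  S \ del = {free(left)}
  ∪ add   = {free(left), robot_in(rmA)}

== RESULT ==
["free(left)", "robot_in(rmA)"]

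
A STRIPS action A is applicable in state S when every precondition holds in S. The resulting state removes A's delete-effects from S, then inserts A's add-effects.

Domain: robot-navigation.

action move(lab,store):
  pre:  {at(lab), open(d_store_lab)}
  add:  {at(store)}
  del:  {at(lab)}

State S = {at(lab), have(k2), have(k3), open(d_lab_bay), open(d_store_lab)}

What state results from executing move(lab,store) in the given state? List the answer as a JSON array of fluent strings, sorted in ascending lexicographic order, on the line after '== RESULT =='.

Progress:
  pre ⊆ S: {at(lab), open(d_store_lab)} ⊆ S  — applicable
  S \ del = {have(k2), have(k3), open(d_lab_bay), open(d_store_lab)}
  ∪ add   = {at(store), have(k2), have(k3), open(d_lab_bay), open(d_store_lab)}

== RESULT ==
["at(store)", "have(k2)", "have(k3)", "open(d_lab_bay)", "open(d_store_lab)"]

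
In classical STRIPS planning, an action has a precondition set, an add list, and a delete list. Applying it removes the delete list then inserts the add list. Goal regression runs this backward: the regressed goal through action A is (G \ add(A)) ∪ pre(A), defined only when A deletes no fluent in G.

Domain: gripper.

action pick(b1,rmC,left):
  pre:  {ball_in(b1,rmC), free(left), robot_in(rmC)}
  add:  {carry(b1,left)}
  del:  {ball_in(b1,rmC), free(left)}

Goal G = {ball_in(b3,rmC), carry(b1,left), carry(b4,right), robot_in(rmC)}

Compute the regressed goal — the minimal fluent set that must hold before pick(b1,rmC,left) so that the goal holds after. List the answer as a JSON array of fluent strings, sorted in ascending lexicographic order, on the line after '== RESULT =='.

Regress:
  G ∩ del = {}  (empty — regression defined)
  G \ add = {ball_in(b3,rmC), carry(b1,left), carry(b4,right), robot_in(rmC)} \ {carry(b1,left)} = {ball_in(b3,rmC), carry(b4,right), robot_in(rmC)}
  ∪ pre   = {ball_in(b3,rmC), carry(b4,right), robot_in(rmC)} ∪ {ball_in(b1,rmC), free(left), robot_in(rmC)}
          = {ball_in(b1,rmC), ball_in(b3,rmC), carry(b4,right), free(left), robot_in(rmC)}

== RESULT ==
["ball_in(b1,rmC)", "ball_in(b3,rmC)", "carry(b4,right)", "free(left)", "robot_in(rmC)"]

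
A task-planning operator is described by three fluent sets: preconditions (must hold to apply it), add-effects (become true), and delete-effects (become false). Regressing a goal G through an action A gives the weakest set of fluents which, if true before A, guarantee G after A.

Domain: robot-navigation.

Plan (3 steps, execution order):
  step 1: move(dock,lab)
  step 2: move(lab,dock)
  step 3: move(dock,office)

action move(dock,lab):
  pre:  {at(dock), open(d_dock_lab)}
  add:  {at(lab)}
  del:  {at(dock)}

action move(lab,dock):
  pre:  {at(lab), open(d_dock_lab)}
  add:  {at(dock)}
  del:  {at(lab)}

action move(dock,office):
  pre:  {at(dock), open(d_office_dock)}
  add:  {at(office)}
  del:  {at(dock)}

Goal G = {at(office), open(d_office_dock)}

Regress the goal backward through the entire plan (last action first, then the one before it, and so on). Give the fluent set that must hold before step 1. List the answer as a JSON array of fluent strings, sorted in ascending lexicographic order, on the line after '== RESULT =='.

Work backward from the goal:
  through step 3 (move(dock,office)): drop {at(office)}, keep {open(d_office_dock)}, require {at(dock), open(d_office_dock)}
    → {at(dock), open(d_office_dock)}
  through step 2 (move(lab,dock)): drop {at(dock)}, keep {open(d_office_dock)}, require {at(lab), open(d_dock_lab)}
    → {at(lab), open(d_dock_lab), open(d_office_dock)}
  through step 1 (move(dock,lab)): drop {at(lab)}, keep {open(d_dock_lab), open(d_office_dock)}, require {at(dock), open(d_dock_lab)}
    → {at(dock), open(d_dock_lab), open(d_office_dock)}

== RESULT ==
["at(dock)", "open(d_dock_lab)", "open(d_office_dock)"]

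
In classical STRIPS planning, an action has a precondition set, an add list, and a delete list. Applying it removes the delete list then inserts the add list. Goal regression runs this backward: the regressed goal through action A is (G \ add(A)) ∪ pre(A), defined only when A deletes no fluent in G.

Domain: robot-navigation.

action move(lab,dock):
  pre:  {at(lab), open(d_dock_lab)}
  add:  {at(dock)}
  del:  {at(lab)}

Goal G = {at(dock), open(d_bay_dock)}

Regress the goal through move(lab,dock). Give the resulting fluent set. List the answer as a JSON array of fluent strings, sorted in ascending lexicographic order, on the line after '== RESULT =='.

Regress:
  G ∩ del = {}  (empty — regression defined)
  G \ add = {at(dock), open(d_bay_dock)} \ {at(dock)} = {open(d_bay_dock)}
  ∪ pre   = {open(d_bay_dock)} ∪ {at(lab), open(d_dock_lab)}
          = {at(lab), open(d_bay_dock), open(d_dock_lab)}

== RESULT ==
["at(lab)", "open(d_bay_dock)", "open(d_dock_lab)"]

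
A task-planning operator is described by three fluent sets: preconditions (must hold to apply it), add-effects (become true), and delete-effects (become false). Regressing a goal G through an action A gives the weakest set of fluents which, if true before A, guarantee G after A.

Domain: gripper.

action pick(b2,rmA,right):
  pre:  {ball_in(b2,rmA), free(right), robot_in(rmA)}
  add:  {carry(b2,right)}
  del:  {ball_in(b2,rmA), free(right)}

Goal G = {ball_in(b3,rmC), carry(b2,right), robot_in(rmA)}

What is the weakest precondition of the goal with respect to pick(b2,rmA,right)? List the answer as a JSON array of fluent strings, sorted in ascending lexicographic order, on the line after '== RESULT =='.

Regress:
  G ∩ del = {}  (empty — regression defined)
  G \ add = {ball_in(b3,rmC), carry(b2,right), robot_in(rmA)} \ {carry(b2,right)} = {ball_in(b3,rmC), robot_in(rmA)}
  ∪ pre   = {ball_in(b3,rmC), robot_in(rmA)} ∪ {ball_in(b2,rmA), free(right), robot_in(rmA)}
          = {ball_in(b2,rmA), ball_in(b3,rmC), free(right), robot_in(rmA)}

== RESULT ==
["ball_in(b2,rmA)", "ball_in(b3,rmC)", "free(right)", "robot_in(rmA)"]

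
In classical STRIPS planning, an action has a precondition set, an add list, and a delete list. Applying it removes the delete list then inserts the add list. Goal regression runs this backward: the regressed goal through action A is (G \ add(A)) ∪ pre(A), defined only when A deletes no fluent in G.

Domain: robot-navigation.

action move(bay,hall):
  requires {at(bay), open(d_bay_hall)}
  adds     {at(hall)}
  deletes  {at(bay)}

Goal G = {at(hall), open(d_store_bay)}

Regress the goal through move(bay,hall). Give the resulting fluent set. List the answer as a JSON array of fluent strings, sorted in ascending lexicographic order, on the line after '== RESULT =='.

Compute (G \ add) ∪ pre:
  G ∩ del = {}  (empty — regression defined)
  G \ add = {at(hall), open(d_store_bay)} \ {at(hall)} = {open(d_store_bay)}
  ∪ pre   = {open(d_store_bay)} ∪ {at(bay), open(d_bay_hall)}
          = {at(bay), open(d_bay_hall), open(d_store_bay)}

== RESULT ==
["at(bay)", "open(d_bay_hall)", "open(d_store_bay)"]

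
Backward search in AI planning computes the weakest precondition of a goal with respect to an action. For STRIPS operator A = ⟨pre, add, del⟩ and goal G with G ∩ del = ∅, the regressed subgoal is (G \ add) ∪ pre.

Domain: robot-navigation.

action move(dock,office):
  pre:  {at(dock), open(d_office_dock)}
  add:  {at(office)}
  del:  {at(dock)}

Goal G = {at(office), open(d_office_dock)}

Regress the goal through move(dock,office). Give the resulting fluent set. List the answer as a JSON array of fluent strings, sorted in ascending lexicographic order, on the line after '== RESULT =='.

Compute (G \ add) ∪ pre:
  G ∩ del = {}  (empty — regression defined)
  G \ add = {at(office), open(d_office_dock)} \ {at(office)} = {open(d_office_dock)}
  ∪ pre   = {open(d_office_dock)} ∪ {at(dock), open(d_office_dock)}
          = {at(dock), open(d_office_dock)}

== RESULT ==
["at(dock)", "open(d_office_dock)"]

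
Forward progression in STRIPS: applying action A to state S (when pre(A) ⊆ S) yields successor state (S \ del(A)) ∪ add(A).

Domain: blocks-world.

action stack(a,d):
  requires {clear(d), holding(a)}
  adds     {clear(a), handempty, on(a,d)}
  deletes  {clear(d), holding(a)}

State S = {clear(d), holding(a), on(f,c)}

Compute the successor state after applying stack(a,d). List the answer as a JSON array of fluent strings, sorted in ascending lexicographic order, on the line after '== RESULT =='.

Progress:
  pre ⊆ S: {clear(d), holding(a)} ⊆ S  — applicable
  S \ del = {on(f,c)}
  ∪ add   = {clear(a), handempty, on(a,d), on(f,c)}

== RESULT ==
["clear(a)", "handempty", "on(a,d)", "on(f,c)"]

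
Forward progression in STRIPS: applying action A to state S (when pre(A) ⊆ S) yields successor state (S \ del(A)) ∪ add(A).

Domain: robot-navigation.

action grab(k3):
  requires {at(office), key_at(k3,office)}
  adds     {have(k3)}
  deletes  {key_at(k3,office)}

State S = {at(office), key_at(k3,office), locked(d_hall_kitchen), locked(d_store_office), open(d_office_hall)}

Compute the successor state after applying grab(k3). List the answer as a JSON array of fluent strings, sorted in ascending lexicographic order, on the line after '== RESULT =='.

Compute (S \ del) ∪ add:
  pre ⊆ S: {at(office), key_at(k3,office)} ⊆ S  — applicable
  S \ del = {at(office), locked(d_hall_kitchen), locked(d_store_office), open(d_office_hall)}
  ∪ add   = {at(office), have(k3), locked(d_hall_kitchen), locked(d_store_office), open(d_office_hall)}

== RESULT ==
["at(office)", "have(k3)", "locked(d_hall_kitchen)", "locked(d_store_office)", "open(d_office_hall)"]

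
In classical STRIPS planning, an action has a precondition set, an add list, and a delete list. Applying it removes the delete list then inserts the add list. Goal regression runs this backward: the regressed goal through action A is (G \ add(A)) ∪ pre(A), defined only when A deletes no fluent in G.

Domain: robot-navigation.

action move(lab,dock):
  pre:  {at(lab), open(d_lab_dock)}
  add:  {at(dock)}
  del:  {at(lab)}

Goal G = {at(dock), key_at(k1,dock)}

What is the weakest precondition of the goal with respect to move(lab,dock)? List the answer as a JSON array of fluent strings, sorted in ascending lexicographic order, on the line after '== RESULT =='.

Compute (G \ add) ∪ pre:
  G ∩ del = {}  (empty — regression defined)
  G \ add = {at(dock), key_at(k1,dock)} \ {at(dock)} = {key_at(k1,dock)}
  ∪ pre   = {key_at(k1,dock)} ∪ {at(lab), open(d_lab_dock)}
          = {at(lab), key_at(k1,dock), open(d_lab_dock)}

== RESULT ==
["at(lab)", "key_at(k1,dock)", "open(d_lab_dock)"]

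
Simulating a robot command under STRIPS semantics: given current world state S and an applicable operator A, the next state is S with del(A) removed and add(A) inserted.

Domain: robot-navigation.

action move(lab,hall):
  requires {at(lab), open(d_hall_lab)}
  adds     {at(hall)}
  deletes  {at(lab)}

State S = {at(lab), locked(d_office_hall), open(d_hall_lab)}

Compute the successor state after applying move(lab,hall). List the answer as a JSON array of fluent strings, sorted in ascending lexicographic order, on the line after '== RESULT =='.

Progress:
  pre ⊆ S: {at(lab), open(d_hall_lab)} ⊆ S  — applicable
  S \ del = {locked(d_office_hall), open(d_hall_lab)}
  ∪ add   = {at(hall), locked(d_office_hall), open(d_hall_lab)}

== RESULT ==
["at(hall)", "locked(d_office_hall)", "open(d_hall_lab)"]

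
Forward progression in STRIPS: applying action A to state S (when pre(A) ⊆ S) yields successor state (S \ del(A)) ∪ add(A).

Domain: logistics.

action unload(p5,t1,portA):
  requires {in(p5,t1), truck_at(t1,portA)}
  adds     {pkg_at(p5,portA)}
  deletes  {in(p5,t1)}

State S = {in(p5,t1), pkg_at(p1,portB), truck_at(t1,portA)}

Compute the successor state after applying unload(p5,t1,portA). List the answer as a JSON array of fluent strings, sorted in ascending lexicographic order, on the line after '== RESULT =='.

Compute (S \ del) ∪ add:
  pre ⊆ S: {in(p5,t1), truck_at(t1,portA)} ⊆ S  — applicable
  S \ del = {pkg_at(p1,portB), truck_at(t1,portA)}
  ∪ add   = {pkg_at(p1,portB), pkg_at(p5,portA), truck_at(t1,portA)}

== RESULT ==
["pkg_at(p1,portB)", "pkg_at(p5,portA)", "truck_at(t1,portA)"]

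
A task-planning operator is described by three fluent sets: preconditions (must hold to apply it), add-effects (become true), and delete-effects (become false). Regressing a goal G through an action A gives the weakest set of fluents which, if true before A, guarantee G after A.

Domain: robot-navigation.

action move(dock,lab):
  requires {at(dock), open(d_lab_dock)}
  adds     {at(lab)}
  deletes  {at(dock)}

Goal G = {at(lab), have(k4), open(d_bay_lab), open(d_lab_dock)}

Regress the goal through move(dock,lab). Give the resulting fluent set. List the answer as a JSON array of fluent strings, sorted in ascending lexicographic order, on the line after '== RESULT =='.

Regress:
  G ∩ del = {}  (empty — regression defined)
  G \ add = {at(lab), have(k4), open(d_bay_lab), open(d_lab_dock)} \ {at(lab)} = {have(k4), open(d_bay_lab), open(d_lab_dock)}
  ∪ pre   = {have(k4), open(d_bay_lab), open(d_lab_dock)} ∪ {at(dock), open(d_lab_dock)}
          = {at(dock), have(k4), open(d_bay_lab), open(d_lab_dock)}

== RESULT ==
["at(dock)", "have(k4)", "open(d_bay_lab)", "open(d_lab_dock)"]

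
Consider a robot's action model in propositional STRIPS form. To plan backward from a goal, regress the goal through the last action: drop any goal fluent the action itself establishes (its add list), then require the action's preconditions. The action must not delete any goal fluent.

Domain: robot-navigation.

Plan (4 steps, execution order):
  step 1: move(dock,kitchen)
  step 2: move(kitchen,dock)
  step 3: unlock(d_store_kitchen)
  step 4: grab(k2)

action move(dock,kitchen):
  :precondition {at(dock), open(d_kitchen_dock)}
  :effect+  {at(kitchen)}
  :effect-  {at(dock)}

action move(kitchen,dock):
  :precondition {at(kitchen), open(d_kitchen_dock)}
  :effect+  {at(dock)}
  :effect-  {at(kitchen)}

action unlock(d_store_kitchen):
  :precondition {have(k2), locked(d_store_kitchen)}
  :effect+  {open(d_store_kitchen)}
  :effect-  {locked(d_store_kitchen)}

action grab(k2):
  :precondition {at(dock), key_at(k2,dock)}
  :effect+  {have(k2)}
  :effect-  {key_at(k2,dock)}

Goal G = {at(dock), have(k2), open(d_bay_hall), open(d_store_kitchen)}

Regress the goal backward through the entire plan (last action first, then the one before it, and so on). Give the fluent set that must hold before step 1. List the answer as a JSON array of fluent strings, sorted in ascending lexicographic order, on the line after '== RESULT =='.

Regress step by step:
  through step 4 (grab(k2)): drop {have(k2)}, keep {at(dock), open(d_bay_hall), open(d_store_kitchen)}, require {at(dock), key_at(k2,dock)}
    → {at(dock), key_at(k2,dock), open(d_bay_hall), open(d_store_kitchen)}
  through step 3 (unlock(d_store_kitchen)): drop {open(d_store_kitchen)}, keep {at(dock), key_at(k2,dock), open(d_bay_hall)}, require {have(k2), locked(d_store_kitchen)}
    → {at(dock), have(k2), key_at(k2,dock), locked(d_store_kitchen), open(d_bay_hall)}
  through step 2 (move(kitchen,dock)): drop {at(dock)}, keep {have(k2), key_at(k2,dock), locked(d_store_kitchen), open(d_bay_hall)}, require {at(kitchen), open(d_kitchen_dock)}
    → {at(kitchen), have(k2), key_at(k2,dock), locked(d_store_kitchen), open(d_bay_hall), open(d_kitchen_dock)}
  through step 1 (move(dock,kitchen)): drop {at(kitchen)}, keep {have(k2), key_at(k2,dock), locked(d_store_kitchen), open(d_bay_hall), open(d_kitchen_dock)}, require {at(dock), open(d_kitchen_dock)}
    → {at(dock), have(k2), key_at(k2,dock), locked(d_store_kitchen), open(d_bay_hall), open(d_kitchen_dock)}

== RESULT ==
["at(dock)", "have(k2)", "key_at(k2,dock)", "locked(d_store_kitchen)", "open(d_bay_hall)", "open(d_kitchen_dock)"]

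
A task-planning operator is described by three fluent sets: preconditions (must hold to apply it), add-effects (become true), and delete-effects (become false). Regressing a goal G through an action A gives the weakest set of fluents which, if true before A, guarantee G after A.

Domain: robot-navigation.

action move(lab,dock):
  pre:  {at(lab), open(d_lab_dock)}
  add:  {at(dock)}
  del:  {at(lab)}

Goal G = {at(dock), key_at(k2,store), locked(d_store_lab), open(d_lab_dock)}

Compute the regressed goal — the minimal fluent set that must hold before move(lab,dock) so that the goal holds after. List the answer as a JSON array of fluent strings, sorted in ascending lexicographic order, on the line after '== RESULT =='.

Compute (G \ add) ∪ pre:
  G ∩ del = {}  (empty — regression defined)
  G \ add = {at(dock), key_at(k2,store), locked(d_store_lab), open(d_lab_dock)} \ {at(dock)} = {key_at(k2,store), locked(d_store_lab), open(d_lab_dock)}
  ∪ pre   = {key_at(k2,store), locked(d_store_lab), open(d_lab_dock)} ∪ {at(lab), open(d_lab_dock)}
          = {at(lab), key_at(k2,store), locked(d_store_lab), open(d_lab_dock)}

== RESULT ==
["at(lab)", "key_at(k2,store)", "locked(d_store_lab)", "open(d_lab_dock)"]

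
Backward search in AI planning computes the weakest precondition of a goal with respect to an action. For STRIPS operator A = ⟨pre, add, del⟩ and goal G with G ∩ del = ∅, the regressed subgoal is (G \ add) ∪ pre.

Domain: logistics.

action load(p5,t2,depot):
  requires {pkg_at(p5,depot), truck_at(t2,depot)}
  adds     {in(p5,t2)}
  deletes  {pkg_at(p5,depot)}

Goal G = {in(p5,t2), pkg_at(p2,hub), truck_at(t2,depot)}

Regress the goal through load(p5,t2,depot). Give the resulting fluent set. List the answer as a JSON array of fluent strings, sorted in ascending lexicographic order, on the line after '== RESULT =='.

Regress:
  G ∩ del = {}  (empty — regression defined)
  G \ add = {in(p5,t2), pkg_at(p2,hub), truck_at(t2,depot)} \ {in(p5,t2)} = {pkg_at(p2,hub), truck_at(t2,depot)}
  ∪ pre   = {pkg_at(p2,hub), truck_at(t2,depot)} ∪ {pkg_at(p5,depot), truck_at(t2,depot)}
          = {pkg_at(p2,hub), pkg_at(p5,depot), truck_at(t2,depot)}

== RESULT ==
["pkg_at(p2,hub)", "pkg_at(p5,depot)", "truck_at(t2,depot)"]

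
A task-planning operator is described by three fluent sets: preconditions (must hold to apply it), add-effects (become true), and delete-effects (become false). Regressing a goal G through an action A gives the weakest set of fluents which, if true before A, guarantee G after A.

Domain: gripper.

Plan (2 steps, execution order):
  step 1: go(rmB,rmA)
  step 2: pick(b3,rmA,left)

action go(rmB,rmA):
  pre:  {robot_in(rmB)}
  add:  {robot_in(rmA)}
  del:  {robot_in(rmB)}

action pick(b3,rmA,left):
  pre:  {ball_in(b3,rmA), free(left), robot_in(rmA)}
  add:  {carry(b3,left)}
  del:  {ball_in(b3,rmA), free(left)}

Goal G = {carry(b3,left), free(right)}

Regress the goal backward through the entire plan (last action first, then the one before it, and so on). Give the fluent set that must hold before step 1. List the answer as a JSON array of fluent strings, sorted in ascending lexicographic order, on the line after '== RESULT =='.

Work backward from the goal:
  through step 2 (pick(b3,rmA,left)): drop {carry(b3,left)}, keep {free(right)}, require {ball_in(b3,rmA), free(left), robot_in(rmA)}
    → {ball_in(b3,rmA), free(left), free(right), robot_in(rmA)}
  through step 1 (go(rmB,rmA)): drop {robot_in(rmA)}, keep {ball_in(b3,rmA), free(left), free(right)}, require {robot_in(rmB)}
    → {ball_in(b3,rmA), free(left), free(right), robot_in(rmB)}

== RESULT ==
["ball_in(b3,rmA)", "free(left)", "free(right)", "robot_in(rmB)"]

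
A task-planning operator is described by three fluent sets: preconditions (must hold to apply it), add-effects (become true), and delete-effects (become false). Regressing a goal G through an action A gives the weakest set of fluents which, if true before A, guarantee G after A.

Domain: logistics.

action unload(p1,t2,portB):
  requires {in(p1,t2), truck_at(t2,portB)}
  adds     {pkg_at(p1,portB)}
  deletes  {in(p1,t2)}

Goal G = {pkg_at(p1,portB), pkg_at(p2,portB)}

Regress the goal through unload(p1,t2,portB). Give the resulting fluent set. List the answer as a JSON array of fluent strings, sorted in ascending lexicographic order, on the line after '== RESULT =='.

Regress:
  G ∩ del = {}  (empty — regression defined)
  G \ add = {pkg_at(p1,portB), pkg_at(p2,portB)} \ {pkg_at(p1,portB)} = {pkg_at(p2,portB)}
  ∪ pre   = {pkg_at(p2,portB)} ∪ {in(p1,t2), truck_at(t2,portB)}
          = {in(p1,t2), pkg_at(p2,portB), truck_at(t2,portB)}

== RESULT ==
["in(p1,t2)", "pkg_at(p2,portB)", "truck_at(t2,portB)"]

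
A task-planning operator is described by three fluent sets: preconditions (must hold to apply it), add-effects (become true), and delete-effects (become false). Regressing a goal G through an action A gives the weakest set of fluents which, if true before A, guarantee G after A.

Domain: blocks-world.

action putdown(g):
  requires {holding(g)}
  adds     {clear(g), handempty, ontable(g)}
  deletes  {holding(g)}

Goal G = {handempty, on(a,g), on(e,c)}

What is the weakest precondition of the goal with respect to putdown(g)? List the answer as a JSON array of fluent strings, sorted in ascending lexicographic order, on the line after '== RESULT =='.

Compute (G \ add) ∪ pre:
  G ∩ del = {}  (empty — regression defined)
  G \ add = {handempty, on(a,g), on(e,c)} \ {clear(g), handempty, ontable(g)} = {on(a,g), on(e,c)}
  ∪ pre   = {on(a,g), on(e,c)} ∪ {holding(g)}
          = {holding(g), on(a,g), on(e,c)}

== RESULT ==
["holding(g)", "on(a,g)", "on(e,c)"]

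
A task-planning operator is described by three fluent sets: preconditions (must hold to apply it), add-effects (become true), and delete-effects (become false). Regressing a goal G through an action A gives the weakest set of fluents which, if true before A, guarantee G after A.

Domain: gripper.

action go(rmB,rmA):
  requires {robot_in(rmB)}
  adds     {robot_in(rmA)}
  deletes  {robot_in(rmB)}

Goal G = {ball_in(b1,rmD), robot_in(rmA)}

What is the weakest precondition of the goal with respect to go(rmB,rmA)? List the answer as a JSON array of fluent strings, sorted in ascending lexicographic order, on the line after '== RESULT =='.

Regress:
  G ∩ del = {}  (empty — regression defined)
  G \ add = {ball_in(b1,rmD), robot_in(rmA)} \ {robot_in(rmA)} = {ball_in(b1,rmD)}
  ∪ pre   = {ball_in(b1,rmD)} ∪ {robot_in(rmB)}
          = {ball_in(b1,rmD), robot_in(rmB)}

== RESULT ==
["ball_in(b1,rmD)", "robot_in(rmB)"]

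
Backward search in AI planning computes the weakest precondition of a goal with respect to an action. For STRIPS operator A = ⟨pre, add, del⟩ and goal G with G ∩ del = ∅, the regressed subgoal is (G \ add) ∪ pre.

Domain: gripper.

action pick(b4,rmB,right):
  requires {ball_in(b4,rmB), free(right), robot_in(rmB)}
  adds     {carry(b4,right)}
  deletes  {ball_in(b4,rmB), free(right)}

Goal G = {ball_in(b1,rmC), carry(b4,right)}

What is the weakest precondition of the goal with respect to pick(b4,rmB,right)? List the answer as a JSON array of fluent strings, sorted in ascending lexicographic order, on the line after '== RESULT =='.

Compute (G \ add) ∪ pre:
  G ∩ del = {}  (empty — regression defined)
  G \ add = {ball_in(b1,rmC), carry(b4,right)} \ {carry(b4,right)} = {ball_in(b1,rmC)}
  ∪ pre   = {ball_in(b1,rmC)} ∪ {ball_in(b4,rmB), free(right), robot_in(rmB)}
          = {ball_in(b1,rmC), ball_in(b4,rmB), free(right), robot_in(rmB)}

== RESULT ==
["ball_in(b1,rmC)", "ball_in(b4,rmB)", "free(right)", "robot_in(rmB)"]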